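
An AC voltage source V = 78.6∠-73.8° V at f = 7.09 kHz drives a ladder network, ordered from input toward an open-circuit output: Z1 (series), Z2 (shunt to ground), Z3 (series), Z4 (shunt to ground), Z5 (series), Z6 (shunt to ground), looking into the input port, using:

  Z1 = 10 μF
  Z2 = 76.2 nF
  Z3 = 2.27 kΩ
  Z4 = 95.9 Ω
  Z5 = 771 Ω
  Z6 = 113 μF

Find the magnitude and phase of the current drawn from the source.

Step 1 — Angular frequency: ω = 2π·f = 2π·7090 = 4.455e+04 rad/s.
Step 2 — Component impedances:
  Z1: Z = 1/(jωC) = -j/(ω·C) = 0 - j2.245 Ω
  Z2: Z = 1/(jωC) = -j/(ω·C) = 0 - j294.6 Ω
  Z3: Z = R = 2270 Ω
  Z4: Z = R = 95.9 Ω
  Z5: Z = R = 771 Ω
  Z6: Z = 1/(jωC) = -j/(ω·C) = 0 - j0.1987 Ω
Step 3 — Ladder network (open output): work backward from the far end, alternating series and parallel combinations. Z_in = 36.28 - j292.3 Ω = 294.5∠-82.9° Ω.
Step 4 — Source phasor: V = 78.6∠-73.8° V = 21.93 - j75.48 V.
Step 5 — Ohm's law: I = V / Z_total = (21.93 - j75.48) / (36.28 - j292.3) = 0.2635 + j0.04232 A.
Step 6 — Convert to polar: |I| = 0.2669 A, ∠I = 9.1°.

I = 0.2669∠9.1° A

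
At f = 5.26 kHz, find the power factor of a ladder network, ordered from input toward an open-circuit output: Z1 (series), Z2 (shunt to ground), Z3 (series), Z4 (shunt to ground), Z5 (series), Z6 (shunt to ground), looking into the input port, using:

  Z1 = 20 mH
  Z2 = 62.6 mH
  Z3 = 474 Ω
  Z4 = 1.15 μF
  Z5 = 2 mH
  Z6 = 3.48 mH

Step 1 — Angular frequency: ω = 2π·f = 2π·5260 = 3.305e+04 rad/s.
Step 2 — Component impedances:
  Z1: Z = jωL = j·3.305e+04·0.02 = 0 + j661 Ω
  Z2: Z = jωL = j·3.305e+04·0.0626 = 0 + j2069 Ω
  Z3: Z = R = 474 Ω
  Z4: Z = 1/(jωC) = -j/(ω·C) = 0 - j26.31 Ω
  Z5: Z = jωL = j·3.305e+04·0.002 = 0 + j66.1 Ω
  Z6: Z = jωL = j·3.305e+04·0.00348 = 0 + j115 Ω
Step 3 — Ladder network (open output): work backward from the far end, alternating series and parallel combinations. Z_in = 463.4 + j737.5 Ω = 871∠57.9° Ω.
Step 4 — Power factor: PF = cos(φ) = Re(Z)/|Z| = 463.4/871 = 0.532.
Step 5 — Type: Im(Z) = 737.5 ⇒ lagging (phase φ = 57.9°).

PF = 0.532 (lagging, φ = 57.9°)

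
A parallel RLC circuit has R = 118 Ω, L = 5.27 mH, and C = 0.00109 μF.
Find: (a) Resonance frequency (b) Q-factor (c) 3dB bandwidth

Step 1 — Resonance: ω₀ = 1/√(LC) = 1/√(0.00527·1.09e-09) = 4.172e+05 rad/s.
Step 2 — f₀ = ω₀/(2π) = 6.641e+04 Hz.
Step 3 — Parallel Q: Q = R/(ω₀L) = 118/(4.172e+05·0.00527) = 0.05366.
Step 4 — Bandwidth: Δω = ω₀/Q = 7.775e+06 rad/s; BW = Δω/(2π) = 1.237e+06 Hz.

(a) f₀ = 6.641e+04 Hz  (b) Q = 0.05366  (c) BW = 1.237e+06 Hz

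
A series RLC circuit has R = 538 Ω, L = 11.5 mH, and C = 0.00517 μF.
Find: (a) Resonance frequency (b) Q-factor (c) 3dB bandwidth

Step 1 — Resonance: ω₀ = 1/√(LC) = 1/√(0.0115·5.17e-09) = 1.297e+05 rad/s.
Step 2 — f₀ = ω₀/(2π) = 2.064e+04 Hz.
Step 3 — Series Q: Q = ω₀L/R = 1.297e+05·0.0115/538 = 2.772.
Step 4 — Bandwidth: Δω = ω₀/Q = 4.678e+04 rad/s; BW = Δω/(2π) = 7446 Hz.

(a) f₀ = 2.064e+04 Hz  (b) Q = 2.772  (c) BW = 7446 Hz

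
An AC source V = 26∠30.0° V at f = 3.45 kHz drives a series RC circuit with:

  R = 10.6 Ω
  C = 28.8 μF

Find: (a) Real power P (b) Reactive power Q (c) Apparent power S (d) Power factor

Step 1 — Angular frequency: ω = 2π·f = 2π·3450 = 2.168e+04 rad/s.
Step 2 — Component impedances:
  R: Z = R = 10.6 Ω
  C: Z = 1/(jωC) = -j/(ω·C) = 0 - j1.602 Ω
Step 3 — Series combination: Z_total = R + C = 10.6 - j1.602 Ω = 10.72∠-8.6° Ω.
Step 4 — Source phasor: V = 26∠30.0° V = 22.52 + j13 V.
Step 5 — Current: I = V / Z = 1.896 + j1.513 A = 2.425∠38.6° A.
Step 6 — Complex power: S = V·I* = 62.35 - j9.422 VA.
Step 7 — Real power: P = Re(S) = 62.35 W.
Step 8 — Reactive power: Q = Im(S) = -9.422 VAR.
Step 9 — Apparent power: |S| = 63.06 VA.
Step 10 — Power factor: PF = P/|S| = 0.9888 (leading).

(a) P = 62.35 W  (b) Q = -9.422 VAR  (c) S = 63.06 VA  (d) PF = 0.9888 (leading)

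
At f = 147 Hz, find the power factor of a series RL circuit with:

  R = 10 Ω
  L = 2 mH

Step 1 — Angular frequency: ω = 2π·f = 2π·147 = 923.6 rad/s.
Step 2 — Component impedances:
  R: Z = R = 10 Ω
  L: Z = jωL = j·923.6·0.002 = 0 + j1.847 Ω
Step 3 — Series combination: Z_total = R + L = 10 + j1.847 Ω = 10.17∠10.5° Ω.
Step 4 — Power factor: PF = cos(φ) = Re(Z)/|Z| = 10/10.169 = 0.9834.
Step 5 — Type: Im(Z) = 1.847 ⇒ lagging (phase φ = 10.5°).

PF = 0.9834 (lagging, φ = 10.5°)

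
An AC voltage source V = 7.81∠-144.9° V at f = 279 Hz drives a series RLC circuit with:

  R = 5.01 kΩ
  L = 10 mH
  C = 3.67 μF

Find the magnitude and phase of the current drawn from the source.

Step 1 — Angular frequency: ω = 2π·f = 2π·279 = 1753 rad/s.
Step 2 — Component impedances:
  R: Z = R = 5010 Ω
  L: Z = jωL = j·1753·0.01 = 0 + j17.53 Ω
  C: Z = 1/(jωC) = -j/(ω·C) = 0 - j155.4 Ω
Step 3 — Series combination: Z_total = R + L + C = 5010 - j137.9 Ω = 5012∠-1.6° Ω.
Step 4 — Source phasor: V = 7.81∠-144.9° V = -6.39 - j4.491 V.
Step 5 — Ohm's law: I = V / Z_total = (-6.39 - j4.491) / (5010 - j137.9) = -0.00125 - j0.0009308 A.
Step 6 — Convert to polar: |I| = 0.001558 A, ∠I = -143.3°.

I = 0.001558∠-143.3° A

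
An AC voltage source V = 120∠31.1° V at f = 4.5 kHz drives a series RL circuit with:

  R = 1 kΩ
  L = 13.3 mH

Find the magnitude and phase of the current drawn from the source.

Step 1 — Angular frequency: ω = 2π·f = 2π·4500 = 2.827e+04 rad/s.
Step 2 — Component impedances:
  R: Z = R = 1000 Ω
  L: Z = jωL = j·2.827e+04·0.0133 = 0 + j376 Ω
Step 3 — Series combination: Z_total = R + L = 1000 + j376 Ω = 1068∠20.6° Ω.
Step 4 — Source phasor: V = 120∠31.1° V = 102.8 + j61.98 V.
Step 5 — Ohm's law: I = V / Z_total = (102.8 + j61.98) / (1000 + j376) = 0.1104 + j0.02045 A.
Step 6 — Convert to polar: |I| = 0.1123 A, ∠I = 10.5°.

I = 0.1123∠10.5° A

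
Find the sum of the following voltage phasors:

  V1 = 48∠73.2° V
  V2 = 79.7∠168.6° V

Step 1 — Convert each phasor to rectangular form:
  V1 = 48·(cos(73.2°) + j·sin(73.2°)) = 13.87 + j45.95 V
  V2 = 79.7·(cos(168.6°) + j·sin(168.6°)) = -78.13 + j15.75 V
Step 2 — Sum components: V_total = -64.25 + j61.7 V.
Step 3 — Convert to polar: |V_total| = 89.08 V, ∠V_total = 136.2°.

V_total = 89.08∠136.2° V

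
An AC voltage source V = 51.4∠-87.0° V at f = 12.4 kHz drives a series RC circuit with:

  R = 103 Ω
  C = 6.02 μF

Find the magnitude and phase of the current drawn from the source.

Step 1 — Angular frequency: ω = 2π·f = 2π·1.24e+04 = 7.791e+04 rad/s.
Step 2 — Component impedances:
  R: Z = R = 103 Ω
  C: Z = 1/(jωC) = -j/(ω·C) = 0 - j2.132 Ω
Step 3 — Series combination: Z_total = R + C = 103 - j2.132 Ω = 103∠-1.2° Ω.
Step 4 — Source phasor: V = 51.4∠-87.0° V = 2.69 - j51.33 V.
Step 5 — Ohm's law: I = V / Z_total = (2.69 - j51.33) / (103 - j2.132) = 0.03642 - j0.4976 A.
Step 6 — Convert to polar: |I| = 0.4989 A, ∠I = -85.8°.

I = 0.4989∠-85.8° A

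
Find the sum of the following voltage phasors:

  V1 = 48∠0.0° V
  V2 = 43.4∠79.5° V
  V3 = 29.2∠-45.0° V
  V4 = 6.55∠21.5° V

Step 1 — Convert each phasor to rectangular form:
  V1 = 48·(cos(0.0°) + j·sin(0.0°)) = 48 V
  V2 = 43.4·(cos(79.5°) + j·sin(79.5°)) = 7.909 + j42.67 V
  V3 = 29.2·(cos(-45.0°) + j·sin(-45.0°)) = 20.65 - j20.65 V
  V4 = 6.55·(cos(21.5°) + j·sin(21.5°)) = 6.094 + j2.401 V
Step 2 — Sum components: V_total = 82.65 + j24.43 V.
Step 3 — Convert to polar: |V_total| = 86.18 V, ∠V_total = 16.5°.

V_total = 86.18∠16.5° V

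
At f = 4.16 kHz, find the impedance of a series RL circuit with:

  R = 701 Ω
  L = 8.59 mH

Step 1 — Angular frequency: ω = 2π·f = 2π·4160 = 2.614e+04 rad/s.
Step 2 — Component impedances:
  R: Z = R = 701 Ω
  L: Z = jωL = j·2.614e+04·0.00859 = 0 + j224.5 Ω
Step 3 — Series combination: Z_total = R + L = 701 + j224.5 Ω = 736.1∠17.8° Ω.

Z = 701 + j224.5 Ω = 736.1∠17.8° Ω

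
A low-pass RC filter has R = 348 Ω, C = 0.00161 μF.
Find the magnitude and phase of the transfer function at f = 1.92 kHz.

Step 1 — Angular frequency: ω = 2π·1920 = 1.206e+04 rad/s.
Step 2 — Transfer function: H(jω) = 1/(1 + jωRC).
Step 3 — Denominator: 1 + jωRC = 1 + j·1.206e+04·348·1.61e-09 = 1 + j0.006759.
Step 4 — H = 1 - j0.006759.
Step 5 — Magnitude: |H| = 1 (-0.0 dB); phase: φ = -0.4°.

|H| = 1 (-0.0 dB), φ = -0.4°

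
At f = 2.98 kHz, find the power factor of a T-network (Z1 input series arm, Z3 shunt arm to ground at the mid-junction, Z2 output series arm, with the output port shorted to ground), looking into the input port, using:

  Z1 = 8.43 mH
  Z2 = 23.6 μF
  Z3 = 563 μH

Step 1 — Angular frequency: ω = 2π·f = 2π·2980 = 1.872e+04 rad/s.
Step 2 — Component impedances:
  Z1: Z = jωL = j·1.872e+04·0.00843 = 0 + j157.8 Ω
  Z2: Z = 1/(jωC) = -j/(ω·C) = 0 - j2.263 Ω
  Z3: Z = jωL = j·1.872e+04·0.000563 = 0 + j10.54 Ω
Step 3 — With the output port shorted to ground, the output series arm Z2 runs from the junction to ground; the shunt arm Z3 also runs from the junction to ground. They appear in parallel: Z3 || Z2 = 0 - j2.882 Ω.
Step 4 — Series with input arm Z1: Z_in = Z1 + (Z3 || Z2) = 0 + j155 Ω = 155∠90.0° Ω.
Step 5 — Power factor: PF = cos(φ) = Re(Z)/|Z| = 0/155 = 0.
Step 6 — Type: Im(Z) = 155 ⇒ lagging (phase φ = 90.0°).

PF = 0 (lagging, φ = 90.0°)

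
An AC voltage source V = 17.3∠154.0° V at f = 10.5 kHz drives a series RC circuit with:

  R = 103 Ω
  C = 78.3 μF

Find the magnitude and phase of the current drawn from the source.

Step 1 — Angular frequency: ω = 2π·f = 2π·1.05e+04 = 6.597e+04 rad/s.
Step 2 — Component impedances:
  R: Z = R = 103 Ω
  C: Z = 1/(jωC) = -j/(ω·C) = 0 - j0.1936 Ω
Step 3 — Series combination: Z_total = R + C = 103 - j0.1936 Ω = 103∠-0.1° Ω.
Step 4 — Source phasor: V = 17.3∠154.0° V = -15.55 + j7.584 V.
Step 5 — Ohm's law: I = V / Z_total = (-15.55 + j7.584) / (103 - j0.1936) = -0.1511 + j0.07335 A.
Step 6 — Convert to polar: |I| = 0.168 A, ∠I = 154.1°.

I = 0.168∠154.1° A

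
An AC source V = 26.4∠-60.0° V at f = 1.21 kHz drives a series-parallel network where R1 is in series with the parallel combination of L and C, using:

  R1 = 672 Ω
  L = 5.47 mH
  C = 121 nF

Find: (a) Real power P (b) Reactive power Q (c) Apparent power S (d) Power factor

Step 1 — Angular frequency: ω = 2π·f = 2π·1210 = 7603 rad/s.
Step 2 — Component impedances:
  R1: Z = R = 672 Ω
  L: Z = jωL = j·7603·0.00547 = 0 + j41.59 Ω
  C: Z = 1/(jωC) = -j/(ω·C) = 0 - j1087 Ω
Step 3 — Parallel branch: L || C = 1/(1/L + 1/C) = 0 + j43.24 Ω.
Step 4 — Series with R1: Z_total = R1 + (L || C) = 672 + j43.24 Ω = 673.4∠3.7° Ω.
Step 5 — Source phasor: V = 26.4∠-60.0° V = 13.2 - j22.86 V.
Step 6 — Current: I = V / Z = 0.01738 - j0.03514 A = 0.0392∠-63.7° A.
Step 7 — Complex power: S = V·I* = 1.033 + j0.06646 VA.
Step 8 — Real power: P = Re(S) = 1.033 W.
Step 9 — Reactive power: Q = Im(S) = 0.06646 VAR.
Step 10 — Apparent power: |S| = 1.035 VA.
Step 11 — Power factor: PF = P/|S| = 0.9979 (lagging).

(a) P = 1.033 W  (b) Q = 0.06646 VAR  (c) S = 1.035 VA  (d) PF = 0.9979 (lagging)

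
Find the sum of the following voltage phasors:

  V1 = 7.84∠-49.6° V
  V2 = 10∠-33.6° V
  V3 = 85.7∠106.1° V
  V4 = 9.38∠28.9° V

Step 1 — Convert each phasor to rectangular form:
  V1 = 7.84·(cos(-49.6°) + j·sin(-49.6°)) = 5.081 - j5.97 V
  V2 = 10·(cos(-33.6°) + j·sin(-33.6°)) = 8.329 - j5.534 V
  V3 = 85.7·(cos(106.1°) + j·sin(106.1°)) = -23.77 + j82.34 V
  V4 = 9.38·(cos(28.9°) + j·sin(28.9°)) = 8.212 + j4.533 V
Step 2 — Sum components: V_total = -2.144 + j75.37 V.
Step 3 — Convert to polar: |V_total| = 75.4 V, ∠V_total = 91.6°.

V_total = 75.4∠91.6° V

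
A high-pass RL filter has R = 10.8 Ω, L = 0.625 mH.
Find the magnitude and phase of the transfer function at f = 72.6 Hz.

Step 1 — Angular frequency: ω = 2π·72.6 = 456.2 rad/s.
Step 2 — Transfer function: H(jω) = jωL/(R + jωL).
Step 3 — Numerator jωL = j·0.2851; denominator R + jωL = 10.8 + j0.2851.
Step 4 — H = 0.0006964 + j0.02638.
Step 5 — Magnitude: |H| = 0.02639 (-31.6 dB); phase: φ = 88.5°.

|H| = 0.02639 (-31.6 dB), φ = 88.5°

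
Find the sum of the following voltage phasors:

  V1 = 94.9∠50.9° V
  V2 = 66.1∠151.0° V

Step 1 — Convert each phasor to rectangular form:
  V1 = 94.9·(cos(50.9°) + j·sin(50.9°)) = 59.85 + j73.65 V
  V2 = 66.1·(cos(151.0°) + j·sin(151.0°)) = -57.81 + j32.05 V
Step 2 — Sum components: V_total = 2.039 + j105.7 V.
Step 3 — Convert to polar: |V_total| = 105.7 V, ∠V_total = 88.9°.

V_total = 105.7∠88.9° V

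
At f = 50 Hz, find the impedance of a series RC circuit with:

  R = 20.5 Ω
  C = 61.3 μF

Step 1 — Angular frequency: ω = 2π·f = 2π·50 = 314.2 rad/s.
Step 2 — Component impedances:
  R: Z = R = 20.5 Ω
  C: Z = 1/(jωC) = -j/(ω·C) = 0 - j51.93 Ω
Step 3 — Series combination: Z_total = R + C = 20.5 - j51.93 Ω = 55.83∠-68.5° Ω.

Z = 20.5 - j51.93 Ω = 55.83∠-68.5° Ω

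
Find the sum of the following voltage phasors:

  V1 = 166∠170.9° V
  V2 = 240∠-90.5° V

Step 1 — Convert each phasor to rectangular form:
  V1 = 166·(cos(170.9°) + j·sin(170.9°)) = -163.9 + j26.25 V
  V2 = 240·(cos(-90.5°) + j·sin(-90.5°)) = -2.094 - j240 V
Step 2 — Sum components: V_total = -166 - j213.7 V.
Step 3 — Convert to polar: |V_total| = 270.6 V, ∠V_total = -127.8°.

V_total = 270.6∠-127.8° V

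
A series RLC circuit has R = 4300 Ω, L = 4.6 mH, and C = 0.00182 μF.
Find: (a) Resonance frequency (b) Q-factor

Step 1 — Resonance condition Im(Z)=0 gives ω₀ = 1/√(LC).
Step 2 — ω₀ = 1/√(0.0046·1.82e-09) = 3.456e+05 rad/s.
Step 3 — f₀ = ω₀/(2π) = 5.501e+04 Hz.
Step 4 — Series Q: Q = ω₀L/R = 3.456e+05·0.0046/4300 = 0.3697.

(a) f₀ = 5.501e+04 Hz  (b) Q = 0.3697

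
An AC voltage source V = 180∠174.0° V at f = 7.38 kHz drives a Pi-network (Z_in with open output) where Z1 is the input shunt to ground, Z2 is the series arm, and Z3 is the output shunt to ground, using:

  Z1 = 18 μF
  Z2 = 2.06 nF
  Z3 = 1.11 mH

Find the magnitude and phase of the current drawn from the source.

Step 1 — Angular frequency: ω = 2π·f = 2π·7380 = 4.637e+04 rad/s.
Step 2 — Component impedances:
  Z1: Z = 1/(jωC) = -j/(ω·C) = 0 - j1.198 Ω
  Z2: Z = 1/(jωC) = -j/(ω·C) = 0 - j1.047e+04 Ω
  Z3: Z = jωL = j·4.637e+04·0.00111 = 0 + j51.47 Ω
Step 3 — With open output, the series arm Z2 and the output shunt Z3 appear in series to ground: Z2 + Z3 = 0 - j1.042e+04 Ω.
Step 4 — Parallel with input shunt Z1: Z_in = Z1 || (Z2 + Z3) = 0 - j1.198 Ω = 1.198∠-90.0° Ω.
Step 5 — Source phasor: V = 180∠174.0° V = -179 + j18.82 V.
Step 6 — Ohm's law: I = V / Z_total = (-179 + j18.82) / (0 - j1.198) = -15.71 - j149.4 A.
Step 7 — Convert to polar: |I| = 150.3 A, ∠I = -96.0°.

I = 150.3∠-96.0° A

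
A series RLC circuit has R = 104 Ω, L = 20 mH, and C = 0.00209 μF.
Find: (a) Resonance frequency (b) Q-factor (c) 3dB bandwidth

Step 1 — Resonance: ω₀ = 1/√(LC) = 1/√(0.02·2.09e-09) = 1.547e+05 rad/s.
Step 2 — f₀ = ω₀/(2π) = 2.462e+04 Hz.
Step 3 — Series Q: Q = ω₀L/R = 1.547e+05·0.02/104 = 29.74.
Step 4 — Bandwidth: Δω = ω₀/Q = 5200 rad/s; BW = Δω/(2π) = 827.6 Hz.

(a) f₀ = 2.462e+04 Hz  (b) Q = 29.74  (c) BW = 827.6 Hz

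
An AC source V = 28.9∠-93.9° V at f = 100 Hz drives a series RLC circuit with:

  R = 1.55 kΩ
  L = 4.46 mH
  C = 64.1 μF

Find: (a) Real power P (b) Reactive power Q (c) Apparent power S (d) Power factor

Step 1 — Angular frequency: ω = 2π·f = 2π·100 = 628.3 rad/s.
Step 2 — Component impedances:
  R: Z = R = 1550 Ω
  L: Z = jωL = j·628.3·0.00446 = 0 + j2.802 Ω
  C: Z = 1/(jωC) = -j/(ω·C) = 0 - j24.83 Ω
Step 3 — Series combination: Z_total = R + L + C = 1550 - j22.03 Ω = 1550∠-0.8° Ω.
Step 4 — Source phasor: V = 28.9∠-93.9° V = -1.966 - j28.83 V.
Step 5 — Current: I = V / Z = -0.001004 - j0.01862 A = 0.01864∠-93.1° A.
Step 6 — Complex power: S = V·I* = 0.5387 - j0.007656 VA.
Step 7 — Real power: P = Re(S) = 0.5387 W.
Step 8 — Reactive power: Q = Im(S) = -0.007656 VAR.
Step 9 — Apparent power: |S| = 0.5388 VA.
Step 10 — Power factor: PF = P/|S| = 0.9999 (leading).

(a) P = 0.5387 W  (b) Q = -0.007656 VAR  (c) S = 0.5388 VA  (d) PF = 0.9999 (leading)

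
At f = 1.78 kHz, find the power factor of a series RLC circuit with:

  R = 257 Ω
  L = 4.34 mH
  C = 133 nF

Step 1 — Angular frequency: ω = 2π·f = 2π·1780 = 1.118e+04 rad/s.
Step 2 — Component impedances:
  R: Z = R = 257 Ω
  L: Z = jωL = j·1.118e+04·0.00434 = 0 + j48.54 Ω
  C: Z = 1/(jωC) = -j/(ω·C) = 0 - j672.3 Ω
Step 3 — Series combination: Z_total = R + L + C = 257 - j623.7 Ω = 674.6∠-67.6° Ω.
Step 4 — Power factor: PF = cos(φ) = Re(Z)/|Z| = 257/674.6 = 0.381.
Step 5 — Type: Im(Z) = -623.7 ⇒ leading (phase φ = -67.6°).

PF = 0.381 (leading, φ = -67.6°)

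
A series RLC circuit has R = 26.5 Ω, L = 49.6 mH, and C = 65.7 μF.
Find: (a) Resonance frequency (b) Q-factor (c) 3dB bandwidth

Step 1 — Resonance: ω₀ = 1/√(LC) = 1/√(0.0496·6.57e-05) = 554 rad/s.
Step 2 — f₀ = ω₀/(2π) = 88.17 Hz.
Step 3 — Series Q: Q = ω₀L/R = 554·0.0496/26.5 = 1.037.
Step 4 — Bandwidth: Δω = ω₀/Q = 534.3 rad/s; BW = Δω/(2π) = 85.03 Hz.

(a) f₀ = 88.17 Hz  (b) Q = 1.037  (c) BW = 85.03 Hz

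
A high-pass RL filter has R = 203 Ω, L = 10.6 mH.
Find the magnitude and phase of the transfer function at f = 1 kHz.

Step 1 — Angular frequency: ω = 2π·1000 = 6283 rad/s.
Step 2 — Transfer function: H(jω) = jωL/(R + jωL).
Step 3 — Numerator jωL = j·66.6; denominator R + jωL = 203 + j66.6.
Step 4 — H = 0.09718 + j0.2962.
Step 5 — Magnitude: |H| = 0.3117 (-10.1 dB); phase: φ = 71.8°.

|H| = 0.3117 (-10.1 dB), φ = 71.8°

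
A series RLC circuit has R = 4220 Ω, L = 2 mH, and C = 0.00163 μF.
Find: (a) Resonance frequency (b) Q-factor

Step 1 — Resonance condition Im(Z)=0 gives ω₀ = 1/√(LC).
Step 2 — ω₀ = 1/√(0.002·1.63e-09) = 5.538e+05 rad/s.
Step 3 — f₀ = ω₀/(2π) = 8.815e+04 Hz.
Step 4 — Series Q: Q = ω₀L/R = 5.538e+05·0.002/4220 = 0.2625.

(a) f₀ = 8.815e+04 Hz  (b) Q = 0.2625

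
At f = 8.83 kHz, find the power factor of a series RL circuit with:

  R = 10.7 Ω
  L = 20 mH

Step 1 — Angular frequency: ω = 2π·f = 2π·8830 = 5.548e+04 rad/s.
Step 2 — Component impedances:
  R: Z = R = 10.7 Ω
  L: Z = jωL = j·5.548e+04·0.02 = 0 + j1110 Ω
Step 3 — Series combination: Z_total = R + L = 10.7 + j1110 Ω = 1110∠89.4° Ω.
Step 4 — Power factor: PF = cos(φ) = Re(Z)/|Z| = 10.7/1109.66 = 0.009643.
Step 5 — Type: Im(Z) = 1110 ⇒ lagging (phase φ = 89.4°).

PF = 0.009643 (lagging, φ = 89.4°)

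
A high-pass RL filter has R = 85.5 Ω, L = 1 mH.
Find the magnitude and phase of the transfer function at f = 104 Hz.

Step 1 — Angular frequency: ω = 2π·104 = 653.5 rad/s.
Step 2 — Transfer function: H(jω) = jωL/(R + jωL).
Step 3 — Numerator jωL = j·0.6535; denominator R + jωL = 85.5 + j0.6535.
Step 4 — H = 5.841e-05 + j0.007642.
Step 5 — Magnitude: |H| = 0.007642 (-42.3 dB); phase: φ = 89.6°.

|H| = 0.007642 (-42.3 dB), φ = 89.6°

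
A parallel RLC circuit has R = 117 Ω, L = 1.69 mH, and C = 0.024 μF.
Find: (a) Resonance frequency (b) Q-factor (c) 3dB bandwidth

Step 1 — Resonance: ω₀ = 1/√(LC) = 1/√(0.00169·2.4e-08) = 1.57e+05 rad/s.
Step 2 — f₀ = ω₀/(2π) = 2.499e+04 Hz.
Step 3 — Parallel Q: Q = R/(ω₀L) = 117/(1.57e+05·0.00169) = 0.4409.
Step 4 — Bandwidth: Δω = ω₀/Q = 3.561e+05 rad/s; BW = Δω/(2π) = 5.668e+04 Hz.

(a) f₀ = 2.499e+04 Hz  (b) Q = 0.4409  (c) BW = 5.668e+04 Hz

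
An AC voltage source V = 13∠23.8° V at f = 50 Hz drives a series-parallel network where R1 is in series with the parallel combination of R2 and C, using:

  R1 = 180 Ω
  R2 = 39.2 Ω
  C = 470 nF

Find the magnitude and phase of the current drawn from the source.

Step 1 — Angular frequency: ω = 2π·f = 2π·50 = 314.2 rad/s.
Step 2 — Component impedances:
  R1: Z = R = 180 Ω
  R2: Z = R = 39.2 Ω
  C: Z = 1/(jωC) = -j/(ω·C) = 0 - j6773 Ω
Step 3 — Parallel branch: R2 || C = 1/(1/R2 + 1/C) = 39.2 - j0.2269 Ω.
Step 4 — Series with R1: Z_total = R1 + (R2 || C) = 219.2 - j0.2269 Ω = 219.2∠-0.1° Ω.
Step 5 — Source phasor: V = 13∠23.8° V = 11.89 + j5.246 V.
Step 6 — Ohm's law: I = V / Z_total = (11.89 + j5.246) / (219.2 - j0.2269) = 0.05424 + j0.02399 A.
Step 7 — Convert to polar: |I| = 0.05931 A, ∠I = 23.9°.

I = 0.05931∠23.9° A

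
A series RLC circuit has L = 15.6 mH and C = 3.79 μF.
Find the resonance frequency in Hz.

Step 1 — Resonance condition Im(Z)=0 gives ω₀ = 1/√(LC).
Step 2 — ω₀ = 1/√(0.0156·3.79e-06) = 4113 rad/s.
Step 3 — f₀ = ω₀/(2π) = 654.5 Hz.

f₀ = 654.5 Hz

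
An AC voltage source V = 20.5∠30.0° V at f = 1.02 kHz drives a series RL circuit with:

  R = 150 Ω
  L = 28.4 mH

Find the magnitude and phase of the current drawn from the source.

Step 1 — Angular frequency: ω = 2π·f = 2π·1020 = 6409 rad/s.
Step 2 — Component impedances:
  R: Z = R = 150 Ω
  L: Z = jωL = j·6409·0.0284 = 0 + j182 Ω
Step 3 — Series combination: Z_total = R + L = 150 + j182 Ω = 235.9∠50.5° Ω.
Step 4 — Source phasor: V = 20.5∠30.0° V = 17.75 + j10.25 V.
Step 5 — Ohm's law: I = V / Z_total = (17.75 + j10.25) / (150 + j182) = 0.08141 - j0.03045 A.
Step 6 — Convert to polar: |I| = 0.08692 A, ∠I = -20.5°.

I = 0.08692∠-20.5° A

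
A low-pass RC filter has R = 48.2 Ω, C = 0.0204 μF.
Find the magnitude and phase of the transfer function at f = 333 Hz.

Step 1 — Angular frequency: ω = 2π·333 = 2092 rad/s.
Step 2 — Transfer function: H(jω) = 1/(1 + jωRC).
Step 3 — Denominator: 1 + jωRC = 1 + j·2092·48.2·2.04e-08 = 1 + j0.002057.
Step 4 — H = 1 - j0.002057.
Step 5 — Magnitude: |H| = 1 (-0.0 dB); phase: φ = -0.1°.

|H| = 1 (-0.0 dB), φ = -0.1°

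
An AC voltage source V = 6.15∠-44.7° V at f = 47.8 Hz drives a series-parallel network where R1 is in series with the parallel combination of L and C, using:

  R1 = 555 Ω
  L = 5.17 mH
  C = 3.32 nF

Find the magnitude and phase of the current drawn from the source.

Step 1 — Angular frequency: ω = 2π·f = 2π·47.8 = 300.3 rad/s.
Step 2 — Component impedances:
  R1: Z = R = 555 Ω
  L: Z = jωL = j·300.3·0.00517 = 0 + j1.553 Ω
  C: Z = 1/(jωC) = -j/(ω·C) = 0 - j1.003e+06 Ω
Step 3 — Parallel branch: L || C = 1/(1/L + 1/C) = 0 + j1.553 Ω.
Step 4 — Series with R1: Z_total = R1 + (L || C) = 555 + j1.553 Ω = 555∠0.2° Ω.
Step 5 — Source phasor: V = 6.15∠-44.7° V = 4.371 - j4.326 V.
Step 6 — Ohm's law: I = V / Z_total = (4.371 - j4.326) / (555 + j1.553) = 0.007855 - j0.007816 A.
Step 7 — Convert to polar: |I| = 0.01108 A, ∠I = -44.9°.

I = 0.01108∠-44.9° A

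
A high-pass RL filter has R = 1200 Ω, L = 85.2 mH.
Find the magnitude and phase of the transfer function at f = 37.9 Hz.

Step 1 — Angular frequency: ω = 2π·37.9 = 238.1 rad/s.
Step 2 — Transfer function: H(jω) = jωL/(R + jωL).
Step 3 — Numerator jωL = j·20.29; denominator R + jωL = 1200 + j20.29.
Step 4 — H = 0.0002858 + j0.0169.
Step 5 — Magnitude: |H| = 0.01691 (-35.4 dB); phase: φ = 89.0°.

|H| = 0.01691 (-35.4 dB), φ = 89.0°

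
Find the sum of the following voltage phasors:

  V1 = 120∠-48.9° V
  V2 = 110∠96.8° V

Step 1 — Convert each phasor to rectangular form:
  V1 = 120·(cos(-48.9°) + j·sin(-48.9°)) = 78.89 - j90.43 V
  V2 = 110·(cos(96.8°) + j·sin(96.8°)) = -13.02 + j109.2 V
Step 2 — Sum components: V_total = 65.86 + j18.8 V.
Step 3 — Convert to polar: |V_total| = 68.49 V, ∠V_total = 15.9°.

V_total = 68.49∠15.9° V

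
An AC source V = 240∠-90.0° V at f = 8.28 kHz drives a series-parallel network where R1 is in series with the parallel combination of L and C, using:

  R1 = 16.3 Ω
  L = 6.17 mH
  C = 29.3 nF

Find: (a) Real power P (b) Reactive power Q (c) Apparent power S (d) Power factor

Step 1 — Angular frequency: ω = 2π·f = 2π·8280 = 5.202e+04 rad/s.
Step 2 — Component impedances:
  R1: Z = R = 16.3 Ω
  L: Z = jωL = j·5.202e+04·0.00617 = 0 + j321 Ω
  C: Z = 1/(jωC) = -j/(ω·C) = 0 - j656 Ω
Step 3 — Parallel branch: L || C = 1/(1/L + 1/C) = 0 + j628.5 Ω.
Step 4 — Series with R1: Z_total = R1 + (L || C) = 16.3 + j628.5 Ω = 628.7∠88.5° Ω.
Step 5 — Source phasor: V = 240∠-90.0° V = 0 - j240 V.
Step 6 — Current: I = V / Z = -0.3816 - j0.009896 A = 0.3817∠-178.5° A.
Step 7 — Complex power: S = V·I* = 2.375 + j91.58 VA.
Step 8 — Real power: P = Re(S) = 2.375 W.
Step 9 — Reactive power: Q = Im(S) = 91.58 VAR.
Step 10 — Apparent power: |S| = 91.61 VA.
Step 11 — Power factor: PF = P/|S| = 0.02592 (lagging).

(a) P = 2.375 W  (b) Q = 91.58 VAR  (c) S = 91.61 VA  (d) PF = 0.02592 (lagging)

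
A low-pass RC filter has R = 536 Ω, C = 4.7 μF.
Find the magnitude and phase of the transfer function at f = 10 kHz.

Step 1 — Angular frequency: ω = 2π·1e+04 = 6.283e+04 rad/s.
Step 2 — Transfer function: H(jω) = 1/(1 + jωRC).
Step 3 — Denominator: 1 + jωRC = 1 + j·6.283e+04·536·4.7e-06 = 1 + j158.3.
Step 4 — H = 3.991e-05 - j0.006317.
Step 5 — Magnitude: |H| = 0.006318 (-44.0 dB); phase: φ = -89.6°.

|H| = 0.006318 (-44.0 dB), φ = -89.6°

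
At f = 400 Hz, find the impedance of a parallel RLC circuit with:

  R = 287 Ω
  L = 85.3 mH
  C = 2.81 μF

Step 1 — Angular frequency: ω = 2π·f = 2π·400 = 2513 rad/s.
Step 2 — Component impedances:
  R: Z = R = 287 Ω
  L: Z = jωL = j·2513·0.0853 = 0 + j214.4 Ω
  C: Z = 1/(jωC) = -j/(ω·C) = 0 - j141.6 Ω
Step 3 — Parallel combination: 1/Z_total = 1/R + 1/L + 1/C; Z_total = 194.8 - j134 Ω = 236.4∠-34.5° Ω.

Z = 194.8 - j134 Ω = 236.4∠-34.5° Ω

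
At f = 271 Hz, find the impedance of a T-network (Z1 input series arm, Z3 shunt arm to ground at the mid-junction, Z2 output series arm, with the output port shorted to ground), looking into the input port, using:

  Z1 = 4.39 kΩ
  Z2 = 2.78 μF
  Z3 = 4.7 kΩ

Step 1 — Angular frequency: ω = 2π·f = 2π·271 = 1703 rad/s.
Step 2 — Component impedances:
  Z1: Z = R = 4390 Ω
  Z2: Z = 1/(jωC) = -j/(ω·C) = 0 - j211.3 Ω
  Z3: Z = R = 4700 Ω
Step 3 — With the output port shorted to ground, the output series arm Z2 runs from the junction to ground; the shunt arm Z3 also runs from the junction to ground. They appear in parallel: Z3 || Z2 = 9.476 - j210.8 Ω.
Step 4 — Series with input arm Z1: Z_in = Z1 + (Z3 || Z2) = 4399 - j210.8 Ω = 4405∠-2.7° Ω.

Z = 4399 - j210.8 Ω = 4405∠-2.7° Ω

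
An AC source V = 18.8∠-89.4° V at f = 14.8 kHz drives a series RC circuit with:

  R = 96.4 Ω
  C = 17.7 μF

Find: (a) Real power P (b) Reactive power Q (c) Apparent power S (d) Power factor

Step 1 — Angular frequency: ω = 2π·f = 2π·1.48e+04 = 9.299e+04 rad/s.
Step 2 — Component impedances:
  R: Z = R = 96.4 Ω
  C: Z = 1/(jωC) = -j/(ω·C) = 0 - j0.6076 Ω
Step 3 — Series combination: Z_total = R + C = 96.4 - j0.6076 Ω = 96.4∠-0.4° Ω.
Step 4 — Source phasor: V = 18.8∠-89.4° V = 0.1969 - j18.8 V.
Step 5 — Current: I = V / Z = 0.003271 - j0.195 A = 0.195∠-89.0° A.
Step 6 — Complex power: S = V·I* = 3.666 - j0.02311 VA.
Step 7 — Real power: P = Re(S) = 3.666 W.
Step 8 — Reactive power: Q = Im(S) = -0.02311 VAR.
Step 9 — Apparent power: |S| = 3.666 VA.
Step 10 — Power factor: PF = P/|S| = 1 (leading).

(a) P = 3.666 W  (b) Q = -0.02311 VAR  (c) S = 3.666 VA  (d) PF = 1 (leading)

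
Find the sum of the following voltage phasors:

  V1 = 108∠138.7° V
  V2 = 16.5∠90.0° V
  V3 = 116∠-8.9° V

Step 1 — Convert each phasor to rectangular form:
  V1 = 108·(cos(138.7°) + j·sin(138.7°)) = -81.14 + j71.28 V
  V2 = 16.5·(cos(90.0°) + j·sin(90.0°)) = 0 + j16.5 V
  V3 = 116·(cos(-8.9°) + j·sin(-8.9°)) = 114.6 - j17.95 V
Step 2 — Sum components: V_total = 33.47 + j69.83 V.
Step 3 — Convert to polar: |V_total| = 77.44 V, ∠V_total = 64.4°.

V_total = 77.44∠64.4° V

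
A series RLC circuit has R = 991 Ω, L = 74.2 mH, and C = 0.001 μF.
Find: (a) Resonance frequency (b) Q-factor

Step 1 — Resonance condition Im(Z)=0 gives ω₀ = 1/√(LC).
Step 2 — ω₀ = 1/√(0.0742·1e-09) = 1.161e+05 rad/s.
Step 3 — f₀ = ω₀/(2π) = 1.848e+04 Hz.
Step 4 — Series Q: Q = ω₀L/R = 1.161e+05·0.0742/991 = 8.692.

(a) f₀ = 1.848e+04 Hz  (b) Q = 8.692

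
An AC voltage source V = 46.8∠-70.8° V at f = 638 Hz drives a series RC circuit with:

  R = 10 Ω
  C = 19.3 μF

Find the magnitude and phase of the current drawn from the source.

Step 1 — Angular frequency: ω = 2π·f = 2π·638 = 4009 rad/s.
Step 2 — Component impedances:
  R: Z = R = 10 Ω
  C: Z = 1/(jωC) = -j/(ω·C) = 0 - j12.93 Ω
Step 3 — Series combination: Z_total = R + C = 10 - j12.93 Ω = 16.34∠-52.3° Ω.
Step 4 — Source phasor: V = 46.8∠-70.8° V = 15.39 - j44.2 V.
Step 5 — Ohm's law: I = V / Z_total = (15.39 - j44.2) / (10 - j12.93) = 2.715 - j0.91 A.
Step 6 — Convert to polar: |I| = 2.864 A, ∠I = -18.5°.

I = 2.864∠-18.5° A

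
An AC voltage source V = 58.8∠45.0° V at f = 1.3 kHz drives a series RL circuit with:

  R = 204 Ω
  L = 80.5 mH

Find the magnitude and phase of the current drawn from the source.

Step 1 — Angular frequency: ω = 2π·f = 2π·1300 = 8168 rad/s.
Step 2 — Component impedances:
  R: Z = R = 204 Ω
  L: Z = jωL = j·8168·0.0805 = 0 + j657.5 Ω
Step 3 — Series combination: Z_total = R + L = 204 + j657.5 Ω = 688.5∠72.8° Ω.
Step 4 — Source phasor: V = 58.8∠45.0° V = 41.58 + j41.58 V.
Step 5 — Ohm's law: I = V / Z_total = (41.58 + j41.58) / (204 + j657.5) = 0.07558 - j0.03979 A.
Step 6 — Convert to polar: |I| = 0.08541 A, ∠I = -27.8°.

I = 0.08541∠-27.8° A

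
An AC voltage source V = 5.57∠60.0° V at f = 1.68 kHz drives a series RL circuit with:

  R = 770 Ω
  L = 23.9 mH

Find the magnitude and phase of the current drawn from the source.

Step 1 — Angular frequency: ω = 2π·f = 2π·1680 = 1.056e+04 rad/s.
Step 2 — Component impedances:
  R: Z = R = 770 Ω
  L: Z = jωL = j·1.056e+04·0.0239 = 0 + j252.3 Ω
Step 3 — Series combination: Z_total = R + L = 770 + j252.3 Ω = 810.3∠18.1° Ω.
Step 4 — Source phasor: V = 5.57∠60.0° V = 2.785 + j4.824 V.
Step 5 — Ohm's law: I = V / Z_total = (2.785 + j4.824) / (770 + j252.3) = 0.00512 + j0.004587 A.
Step 6 — Convert to polar: |I| = 0.006874 A, ∠I = 41.9°.

I = 0.006874∠41.9° A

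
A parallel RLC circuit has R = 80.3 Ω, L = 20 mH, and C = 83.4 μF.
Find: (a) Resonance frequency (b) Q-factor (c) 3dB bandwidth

Step 1 — Resonance: ω₀ = 1/√(LC) = 1/√(0.02·8.34e-05) = 774.3 rad/s.
Step 2 — f₀ = ω₀/(2π) = 123.2 Hz.
Step 3 — Parallel Q: Q = R/(ω₀L) = 80.3/(774.3·0.02) = 5.185.
Step 4 — Bandwidth: Δω = ω₀/Q = 149.3 rad/s; BW = Δω/(2π) = 23.77 Hz.

(a) f₀ = 123.2 Hz  (b) Q = 5.185  (c) BW = 23.77 Hz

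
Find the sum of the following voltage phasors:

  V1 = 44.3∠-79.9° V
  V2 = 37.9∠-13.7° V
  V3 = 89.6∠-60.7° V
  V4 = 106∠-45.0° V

Step 1 — Convert each phasor to rectangular form:
  V1 = 44.3·(cos(-79.9°) + j·sin(-79.9°)) = 7.769 - j43.61 V
  V2 = 37.9·(cos(-13.7°) + j·sin(-13.7°)) = 36.82 - j8.976 V
  V3 = 89.6·(cos(-60.7°) + j·sin(-60.7°)) = 43.85 - j78.14 V
  V4 = 106·(cos(-45.0°) + j·sin(-45.0°)) = 74.95 - j74.95 V
Step 2 — Sum components: V_total = 163.4 - j205.7 V.
Step 3 — Convert to polar: |V_total| = 262.7 V, ∠V_total = -51.5°.

V_total = 262.7∠-51.5° V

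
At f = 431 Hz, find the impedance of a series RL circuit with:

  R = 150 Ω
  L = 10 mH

Step 1 — Angular frequency: ω = 2π·f = 2π·431 = 2708 rad/s.
Step 2 — Component impedances:
  R: Z = R = 150 Ω
  L: Z = jωL = j·2708·0.01 = 0 + j27.08 Ω
Step 3 — Series combination: Z_total = R + L = 150 + j27.08 Ω = 152.4∠10.2° Ω.

Z = 150 + j27.08 Ω = 152.4∠10.2° Ω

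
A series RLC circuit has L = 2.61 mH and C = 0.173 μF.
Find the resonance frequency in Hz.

Step 1 — Resonance condition Im(Z)=0 gives ω₀ = 1/√(LC).
Step 2 — ω₀ = 1/√(0.00261·1.73e-07) = 4.706e+04 rad/s.
Step 3 — f₀ = ω₀/(2π) = 7490 Hz.

f₀ = 7490 Hz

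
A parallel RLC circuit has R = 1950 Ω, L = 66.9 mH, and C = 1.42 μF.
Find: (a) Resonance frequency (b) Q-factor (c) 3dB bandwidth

Step 1 — Resonance: ω₀ = 1/√(LC) = 1/√(0.0669·1.42e-06) = 3244 rad/s.
Step 2 — f₀ = ω₀/(2π) = 516.4 Hz.
Step 3 — Parallel Q: Q = R/(ω₀L) = 1950/(3244·0.0669) = 8.984.
Step 4 — Bandwidth: Δω = ω₀/Q = 361.1 rad/s; BW = Δω/(2π) = 57.48 Hz.

(a) f₀ = 516.4 Hz  (b) Q = 8.984  (c) BW = 57.48 Hz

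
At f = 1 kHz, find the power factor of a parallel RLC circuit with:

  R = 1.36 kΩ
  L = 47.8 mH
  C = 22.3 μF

Step 1 — Angular frequency: ω = 2π·f = 2π·1000 = 6283 rad/s.
Step 2 — Component impedances:
  R: Z = R = 1360 Ω
  L: Z = jωL = j·6283·0.0478 = 0 + j300.3 Ω
  C: Z = 1/(jωC) = -j/(ω·C) = 0 - j7.137 Ω
Step 3 — Parallel combination: 1/Z_total = 1/R + 1/L + 1/C; Z_total = 0.0393 - j7.311 Ω = 7.311∠-89.7° Ω.
Step 4 — Power factor: PF = cos(φ) = Re(Z)/|Z| = 0.0393/7.311 = 0.005375.
Step 5 — Type: Im(Z) = -7.311 ⇒ leading (phase φ = -89.7°).

PF = 0.005375 (leading, φ = -89.7°)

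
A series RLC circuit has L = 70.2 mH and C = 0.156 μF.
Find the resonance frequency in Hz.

Step 1 — Resonance condition Im(Z)=0 gives ω₀ = 1/√(LC).
Step 2 — ω₀ = 1/√(0.0702·1.56e-07) = 9556 rad/s.
Step 3 — f₀ = ω₀/(2π) = 1521 Hz.

f₀ = 1521 Hz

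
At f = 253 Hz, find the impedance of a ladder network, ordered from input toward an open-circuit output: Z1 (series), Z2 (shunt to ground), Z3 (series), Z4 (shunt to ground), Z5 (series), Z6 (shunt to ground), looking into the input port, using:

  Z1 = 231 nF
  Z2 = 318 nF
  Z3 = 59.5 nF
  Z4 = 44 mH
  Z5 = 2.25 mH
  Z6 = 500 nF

Step 1 — Angular frequency: ω = 2π·f = 2π·253 = 1590 rad/s.
Step 2 — Component impedances:
  Z1: Z = 1/(jωC) = -j/(ω·C) = 0 - j2723 Ω
  Z2: Z = 1/(jωC) = -j/(ω·C) = 0 - j1978 Ω
  Z3: Z = 1/(jωC) = -j/(ω·C) = 0 - j1.057e+04 Ω
  Z4: Z = jωL = j·1590·0.044 = 0 + j69.94 Ω
  Z5: Z = jωL = j·1590·0.00225 = 0 + j3.577 Ω
  Z6: Z = 1/(jωC) = -j/(ω·C) = 0 - j1258 Ω
Step 3 — Ladder network (open output): work backward from the far end, alternating series and parallel combinations. Z_in = 0 - j4388 Ω = 4388∠-90.0° Ω.

Z = 0 - j4388 Ω = 4388∠-90.0° Ω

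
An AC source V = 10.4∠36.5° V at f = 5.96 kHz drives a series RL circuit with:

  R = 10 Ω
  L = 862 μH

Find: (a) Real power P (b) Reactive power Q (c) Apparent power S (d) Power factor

Step 1 — Angular frequency: ω = 2π·f = 2π·5960 = 3.745e+04 rad/s.
Step 2 — Component impedances:
  R: Z = R = 10 Ω
  L: Z = jωL = j·3.745e+04·0.000862 = 0 + j32.28 Ω
Step 3 — Series combination: Z_total = R + L = 10 + j32.28 Ω = 33.79∠72.8° Ω.
Step 4 — Source phasor: V = 10.4∠36.5° V = 8.36 + j6.186 V.
Step 5 — Current: I = V / Z = 0.2481 - j0.1821 A = 0.3078∠-36.3° A.
Step 6 — Complex power: S = V·I* = 0.9471 + j3.057 VA.
Step 7 — Real power: P = Re(S) = 0.9471 W.
Step 8 — Reactive power: Q = Im(S) = 3.057 VAR.
Step 9 — Apparent power: |S| = 3.201 VA.
Step 10 — Power factor: PF = P/|S| = 0.2959 (lagging).

(a) P = 0.9471 W  (b) Q = 3.057 VAR  (c) S = 3.201 VA  (d) PF = 0.2959 (lagging)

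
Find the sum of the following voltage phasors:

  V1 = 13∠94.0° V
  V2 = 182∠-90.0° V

Step 1 — Convert each phasor to rectangular form:
  V1 = 13·(cos(94.0°) + j·sin(94.0°)) = -0.9068 + j12.97 V
  V2 = 182·(cos(-90.0°) + j·sin(-90.0°)) = 0 - j182 V
Step 2 — Sum components: V_total = -0.9068 - j169 V.
Step 3 — Convert to polar: |V_total| = 169 V, ∠V_total = -90.3°.

V_total = 169∠-90.3° V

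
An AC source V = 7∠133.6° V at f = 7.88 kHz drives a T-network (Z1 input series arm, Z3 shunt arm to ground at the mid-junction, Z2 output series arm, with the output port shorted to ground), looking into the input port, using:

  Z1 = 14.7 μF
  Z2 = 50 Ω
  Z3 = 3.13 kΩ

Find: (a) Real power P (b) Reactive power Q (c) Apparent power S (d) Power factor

Step 1 — Angular frequency: ω = 2π·f = 2π·7880 = 4.951e+04 rad/s.
Step 2 — Component impedances:
  Z1: Z = 1/(jωC) = -j/(ω·C) = 0 - j1.374 Ω
  Z2: Z = R = 50 Ω
  Z3: Z = R = 3130 Ω
Step 3 — With the output port shorted to ground, the output series arm Z2 runs from the junction to ground; the shunt arm Z3 also runs from the junction to ground. They appear in parallel: Z3 || Z2 = 49.21 Ω.
Step 4 — Series with input arm Z1: Z_in = Z1 + (Z3 || Z2) = 49.21 - j1.374 Ω = 49.23∠-1.6° Ω.
Step 5 — Source phasor: V = 7∠133.6° V = -4.827 + j5.069 V.
Step 6 — Current: I = V / Z = -0.1009 + j0.1002 A = 0.1422∠135.2° A.
Step 7 — Complex power: S = V·I* = 0.9949 - j0.02778 VA.
Step 8 — Real power: P = Re(S) = 0.9949 W.
Step 9 — Reactive power: Q = Im(S) = -0.02778 VAR.
Step 10 — Apparent power: |S| = 0.9953 VA.
Step 11 — Power factor: PF = P/|S| = 0.9996 (leading).

(a) P = 0.9949 W  (b) Q = -0.02778 VAR  (c) S = 0.9953 VA  (d) PF = 0.9996 (leading)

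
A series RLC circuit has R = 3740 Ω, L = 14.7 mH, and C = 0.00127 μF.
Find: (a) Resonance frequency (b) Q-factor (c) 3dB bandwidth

Step 1 — Resonance: ω₀ = 1/√(LC) = 1/√(0.0147·1.27e-09) = 2.314e+05 rad/s.
Step 2 — f₀ = ω₀/(2π) = 3.683e+04 Hz.
Step 3 — Series Q: Q = ω₀L/R = 2.314e+05·0.0147/3740 = 0.9097.
Step 4 — Bandwidth: Δω = ω₀/Q = 2.544e+05 rad/s; BW = Δω/(2π) = 4.049e+04 Hz.

(a) f₀ = 3.683e+04 Hz  (b) Q = 0.9097  (c) BW = 4.049e+04 Hz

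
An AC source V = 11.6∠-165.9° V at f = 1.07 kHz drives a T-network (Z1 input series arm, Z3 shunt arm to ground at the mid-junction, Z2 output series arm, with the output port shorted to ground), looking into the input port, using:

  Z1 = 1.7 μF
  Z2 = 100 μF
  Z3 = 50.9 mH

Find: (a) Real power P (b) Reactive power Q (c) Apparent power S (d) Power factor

Step 1 — Angular frequency: ω = 2π·f = 2π·1070 = 6723 rad/s.
Step 2 — Component impedances:
  Z1: Z = 1/(jωC) = -j/(ω·C) = 0 - j87.5 Ω
  Z2: Z = 1/(jωC) = -j/(ω·C) = 0 - j1.487 Ω
  Z3: Z = jωL = j·6723·0.0509 = 0 + j342.2 Ω
Step 3 — With the output port shorted to ground, the output series arm Z2 runs from the junction to ground; the shunt arm Z3 also runs from the junction to ground. They appear in parallel: Z3 || Z2 = 0 - j1.494 Ω.
Step 4 — Series with input arm Z1: Z_in = Z1 + (Z3 || Z2) = 0 - j88.99 Ω = 88.99∠-90.0° Ω.
Step 5 — Source phasor: V = 11.6∠-165.9° V = -11.25 - j2.826 V.
Step 6 — Current: I = V / Z = 0.03176 - j0.1264 A = 0.1304∠-75.9° A.
Step 7 — Complex power: S = V·I* = 0 - j1.512 VA.
Step 8 — Real power: P = Re(S) = 0 W.
Step 9 — Reactive power: Q = Im(S) = -1.512 VAR.
Step 10 — Apparent power: |S| = 1.512 VA.
Step 11 — Power factor: PF = P/|S| = 0 (leading).

(a) P = 0 W  (b) Q = -1.512 VAR  (c) S = 1.512 VA  (d) PF = 0 (leading)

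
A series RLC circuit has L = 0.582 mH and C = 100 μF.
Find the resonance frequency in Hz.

Step 1 — Resonance condition Im(Z)=0 gives ω₀ = 1/√(LC).
Step 2 — ω₀ = 1/√(0.000582·0.0001) = 4145 rad/s.
Step 3 — f₀ = ω₀/(2π) = 659.7 Hz.

f₀ = 659.7 Hz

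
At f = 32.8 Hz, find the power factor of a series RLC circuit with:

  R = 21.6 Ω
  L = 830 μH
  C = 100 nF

Step 1 — Angular frequency: ω = 2π·f = 2π·32.8 = 206.1 rad/s.
Step 2 — Component impedances:
  R: Z = R = 21.6 Ω
  L: Z = jωL = j·206.1·0.00083 = 0 + j0.1711 Ω
  C: Z = 1/(jωC) = -j/(ω·C) = 0 - j4.852e+04 Ω
Step 3 — Series combination: Z_total = R + L + C = 21.6 - j4.852e+04 Ω = 4.852e+04∠-90.0° Ω.
Step 4 — Power factor: PF = cos(φ) = Re(Z)/|Z| = 21.6/4.852e+04 = 0.0004452.
Step 5 — Type: Im(Z) = -4.852e+04 ⇒ leading (phase φ = -90.0°).

PF = 0.0004452 (leading, φ = -90.0°)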